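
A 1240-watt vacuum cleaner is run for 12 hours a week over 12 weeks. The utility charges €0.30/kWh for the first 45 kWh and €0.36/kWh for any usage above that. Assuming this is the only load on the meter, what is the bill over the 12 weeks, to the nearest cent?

€61.58

Runtime = 12 h/week × 12 weeks = 144 h
Energy = 1.24 kW × 144 h = 178.56 kWh
Tier 1 (0–45 kWh): 45 × €0.30 = €13.5
Above 45 kWh: 133.56 × €0.36 = €48.0816
Bill = €61.58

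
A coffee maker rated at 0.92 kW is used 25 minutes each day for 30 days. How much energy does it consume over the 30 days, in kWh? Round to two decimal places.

Runtime = 25 min × 30 = 750 min = 12.5 h
Energy = 0.92 kW × 12.5 h = 11.5 kWh

11.50 kWh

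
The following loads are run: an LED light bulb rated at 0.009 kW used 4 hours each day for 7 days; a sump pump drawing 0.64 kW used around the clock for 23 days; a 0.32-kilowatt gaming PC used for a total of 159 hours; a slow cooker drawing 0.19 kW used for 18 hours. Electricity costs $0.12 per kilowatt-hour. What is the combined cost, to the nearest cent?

$48.94

LED light bulb: Runtime = 4 h/day × 7 days = 28 h
LED light bulb: 0.009 kW × 28 h = 0.252 kWh
sump pump: Runtime = 24 h × 23 = 552 h
sump pump: 0.64 kW × 552 h = 353.28 kWh
gaming PC: 0.32 kW × 159 h = 50.88 kWh
slow cooker: 0.19 kW × 18 h = 3.42 kWh
Total energy = 407.832 kWh
Cost = 407.832 × $0.12 = $48.94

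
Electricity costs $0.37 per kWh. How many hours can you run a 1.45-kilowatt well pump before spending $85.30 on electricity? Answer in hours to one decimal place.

159.0 h

Energy available = $85.30 ÷ $0.37/kWh = 230.5405 kWh
Hours = 230.5405 kWh ÷ 1.45 kW = 159.0 h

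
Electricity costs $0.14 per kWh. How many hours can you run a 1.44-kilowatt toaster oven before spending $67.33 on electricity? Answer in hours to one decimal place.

334.0 h

Energy available = $67.33 ÷ $0.14/kWh = 480.9286 kWh
Hours = 480.9286 kWh ÷ 1.44 kW = 334.0 h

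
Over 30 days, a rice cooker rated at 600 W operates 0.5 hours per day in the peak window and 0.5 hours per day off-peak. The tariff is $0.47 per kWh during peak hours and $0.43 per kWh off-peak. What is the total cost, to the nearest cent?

$8.10

Peak energy = 0.6 kW × 0.5 h × 30 = 9 kWh
Off-peak energy = 0.6 kW × 0.5 h × 30 = 9 kWh
Cost = 9 × $0.47 + 9 × $0.43 = $4.23 + $3.87 = $8.10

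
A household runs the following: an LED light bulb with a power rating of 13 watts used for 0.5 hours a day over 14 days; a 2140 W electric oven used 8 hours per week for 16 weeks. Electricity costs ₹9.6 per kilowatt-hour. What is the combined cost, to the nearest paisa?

LED light bulb: Runtime = 0.5 h/day × 14 days = 7 h
LED light bulb: 0.013 kW × 7 h = 0.091 kWh
electric oven: Runtime = 8 h/week × 16 weeks = 128 h
electric oven: 2.14 kW × 128 h = 273.92 kWh
Total energy = 274.011 kWh
Cost = 274.011 × ₹9.6 = ₹2630.51

₹2630.51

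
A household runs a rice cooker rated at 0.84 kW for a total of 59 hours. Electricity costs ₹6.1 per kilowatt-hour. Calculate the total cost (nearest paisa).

Energy = 0.84 kW × 59 h = 49.56 kWh
Cost = 49.56 kWh × ₹6.1/kWh = ₹302.32

₹302.32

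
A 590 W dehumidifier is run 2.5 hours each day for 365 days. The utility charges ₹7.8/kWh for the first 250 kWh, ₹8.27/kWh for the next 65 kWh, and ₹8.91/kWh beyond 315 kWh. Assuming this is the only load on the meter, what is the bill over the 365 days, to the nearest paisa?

Runtime = 2.5 h/day × 365 days = 912.5 h
Energy = 0.59 kW × 912.5 h = 538.375 kWh
Tier 1 (0–250 kWh): 250 × ₹7.8 = ₹1950
Tier 2 (250–315 kWh): 65 × ₹8.27 = ₹537.55
Above 315 kWh: 223.375 × ₹8.91 = ₹1990.27125
Bill = ₹4477.82

₹4477.82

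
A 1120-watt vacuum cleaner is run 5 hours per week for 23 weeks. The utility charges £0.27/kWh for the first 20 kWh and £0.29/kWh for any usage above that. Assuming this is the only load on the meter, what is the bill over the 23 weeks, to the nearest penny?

Runtime = 5 h/week × 23 weeks = 115 h
Energy = 1.12 kW × 115 h = 128.8 kWh
Tier 1 (0–20 kWh): 20 × £0.27 = £5.4
Above 20 kWh: 108.8 × £0.29 = £31.552
Bill = £36.95

£36.95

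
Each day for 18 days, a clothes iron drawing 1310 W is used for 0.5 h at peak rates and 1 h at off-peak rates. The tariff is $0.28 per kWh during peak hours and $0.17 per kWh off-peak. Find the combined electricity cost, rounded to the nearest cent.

Peak energy = 1.31 kW × 0.5 h × 18 = 11.79 kWh
Off-peak energy = 1.31 kW × 1 h × 18 = 23.58 kWh
Cost = 11.79 × $0.28 + 23.58 × $0.17 = $3.3012 + $4.0086 = $7.31

$7.31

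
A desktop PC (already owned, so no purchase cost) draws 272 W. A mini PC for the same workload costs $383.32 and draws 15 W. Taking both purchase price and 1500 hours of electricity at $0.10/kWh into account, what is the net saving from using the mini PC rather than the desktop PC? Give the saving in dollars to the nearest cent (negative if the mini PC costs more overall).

-$344.77

desktop PC: $0.00 + (272/1000) kW × 1500 h × $0.10 = $0.00 + $40.8 = $40.8
mini PC: $383.32 + (15/1000) kW × 1500 h × $0.10 = $383.32 + $2.25 = $385.57
Saving = $40.8 − $385.57 = −$344.77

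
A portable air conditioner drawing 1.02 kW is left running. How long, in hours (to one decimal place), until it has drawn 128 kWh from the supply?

Hours = 128 kWh ÷ 1.02 kW = 125.5 h

125.5 h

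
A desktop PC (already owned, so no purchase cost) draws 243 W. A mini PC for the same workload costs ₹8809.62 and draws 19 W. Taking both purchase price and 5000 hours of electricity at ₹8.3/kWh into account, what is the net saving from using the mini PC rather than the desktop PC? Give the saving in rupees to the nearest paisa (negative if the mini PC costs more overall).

desktop PC: ₹0.00 + (243/1000) kW × 5000 h × ₹8.3 = ₹0.00 + ₹10084.5 = ₹10084.5
mini PC: ₹8809.62 + (19/1000) kW × 5000 h × ₹8.3 = ₹8809.62 + ₹788.5 = ₹9598.12
Saving = ₹10084.5 − ₹9598.12 = ₹486.38

₹486.38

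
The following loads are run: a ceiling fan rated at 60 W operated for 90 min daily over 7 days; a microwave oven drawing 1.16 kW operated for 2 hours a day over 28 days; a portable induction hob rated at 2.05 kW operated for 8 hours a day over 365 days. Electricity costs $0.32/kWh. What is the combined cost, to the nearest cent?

ceiling fan: Runtime = 90 min × 7 = 630 min = 10.5 h
ceiling fan: 0.06 kW × 10.5 h = 0.63 kWh
microwave oven: Runtime = 2 h/day × 28 days = 56 h
microwave oven: 1.16 kW × 56 h = 64.96 kWh
portable induction hob: Runtime = 8 h/day × 365 days = 2920 h
portable induction hob: 2.05 kW × 2920 h = 5986 kWh
Total energy = 6051.59 kWh
Cost = 6051.59 × $0.32 = $1936.51

$1936.51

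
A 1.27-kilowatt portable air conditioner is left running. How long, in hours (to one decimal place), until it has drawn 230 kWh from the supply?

181.1 h

Hours = 230 kWh ÷ 1.27 kW = 181.1 h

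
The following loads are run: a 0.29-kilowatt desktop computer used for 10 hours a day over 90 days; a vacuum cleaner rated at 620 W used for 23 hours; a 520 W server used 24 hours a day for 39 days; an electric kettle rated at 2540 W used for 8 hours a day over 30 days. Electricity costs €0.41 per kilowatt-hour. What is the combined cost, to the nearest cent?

desktop computer: Runtime = 10 h/day × 90 days = 900 h
desktop computer: 0.29 kW × 900 h = 261 kWh
vacuum cleaner: 0.62 kW × 23 h = 14.26 kWh
server: Runtime = 24 h × 39 = 936 h
server: 0.52 kW × 936 h = 486.72 kWh
electric kettle: Runtime = 8 h/day × 30 days = 240 h
electric kettle: 2.54 kW × 240 h = 609.6 kWh
Total energy = 1371.58 kWh
Cost = 1371.58 × €0.41 = €562.35

€562.35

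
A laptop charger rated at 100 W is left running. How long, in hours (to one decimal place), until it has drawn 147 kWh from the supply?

1470.0 h

Hours = 147 kWh ÷ 0.1 kW = 1470.0 h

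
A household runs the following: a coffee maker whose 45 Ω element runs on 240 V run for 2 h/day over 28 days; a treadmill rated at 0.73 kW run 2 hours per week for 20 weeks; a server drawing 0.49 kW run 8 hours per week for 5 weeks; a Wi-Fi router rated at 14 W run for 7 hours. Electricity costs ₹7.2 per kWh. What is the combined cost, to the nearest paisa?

₹868.16

coffee maker: Power = V²/R = 240²/45 = 1280 W = 1.28 kW
coffee maker: Runtime = 2 h/day × 28 days = 56 h
coffee maker: 1.28 kW × 56 h = 71.68 kWh
treadmill: Runtime = 2 h/week × 20 weeks = 40 h
treadmill: 0.73 kW × 40 h = 29.2 kWh
server: Runtime = 8 h/week × 5 weeks = 40 h
server: 0.49 kW × 40 h = 19.6 kWh
Wi-Fi router: 0.014 kW × 7 h = 0.098 kWh
Total energy = 120.578 kWh
Cost = 120.578 × ₹7.2 = ₹868.16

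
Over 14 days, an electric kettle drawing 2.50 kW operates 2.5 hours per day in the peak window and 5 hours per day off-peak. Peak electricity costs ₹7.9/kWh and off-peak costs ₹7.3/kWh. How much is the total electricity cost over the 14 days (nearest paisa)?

Peak energy = 2.5 kW × 2.5 h × 14 = 87.5 kWh
Off-peak energy = 2.5 kW × 5 h × 14 = 175 kWh
Cost = 87.5 × ₹7.9 + 175 × ₹7.3 = ₹691.25 + ₹1277.5 = ₹1968.75

₹1968.75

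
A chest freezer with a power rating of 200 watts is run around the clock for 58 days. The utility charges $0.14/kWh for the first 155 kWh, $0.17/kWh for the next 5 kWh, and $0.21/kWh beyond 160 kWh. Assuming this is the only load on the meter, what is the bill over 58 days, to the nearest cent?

Runtime = 24 h × 58 = 1392 h
Energy = 0.2 kW × 1392 h = 278.4 kWh
Tier 1 (0–155 kWh): 155 × $0.14 = $21.7
Tier 2 (155–160 kWh): 5 × $0.17 = $0.85
Above 160 kWh: 118.4 × $0.21 = $24.864
Bill = $47.41

$47.41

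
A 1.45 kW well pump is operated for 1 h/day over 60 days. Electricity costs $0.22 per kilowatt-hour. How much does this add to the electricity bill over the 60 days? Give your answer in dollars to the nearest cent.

$19.14

Runtime = 1 h/day × 60 days = 60 h
Energy = 1.45 kW × 60 h = 87 kWh
Cost = 87 kWh × $0.22/kWh = $19.14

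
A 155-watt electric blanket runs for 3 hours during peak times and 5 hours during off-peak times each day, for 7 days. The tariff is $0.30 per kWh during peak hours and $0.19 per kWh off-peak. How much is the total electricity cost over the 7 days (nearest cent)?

$2.01

Peak energy = 0.155 kW × 3 h × 7 = 3.255 kWh
Off-peak energy = 0.155 kW × 5 h × 7 = 5.425 kWh
Cost = 3.255 × $0.30 + 5.425 × $0.19 = $0.9765 + $1.03075 = $2.01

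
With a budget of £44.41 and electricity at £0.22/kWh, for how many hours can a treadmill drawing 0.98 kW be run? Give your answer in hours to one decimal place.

Energy available = £44.41 ÷ £0.22/kWh = 201.8636 kWh
Hours = 201.8636 kWh ÷ 0.98 kW = 206.0 h

206.0 h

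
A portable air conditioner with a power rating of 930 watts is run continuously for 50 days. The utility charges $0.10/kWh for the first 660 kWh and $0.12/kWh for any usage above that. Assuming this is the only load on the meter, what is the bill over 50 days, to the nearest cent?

$120.72

Runtime = 24 h × 50 = 1200 h
Energy = 0.93 kW × 1200 h = 1116 kWh
Tier 1 (0–660 kWh): 660 × $0.10 = $66
Above 660 kWh: 456 × $0.12 = $54.72
Bill = $120.72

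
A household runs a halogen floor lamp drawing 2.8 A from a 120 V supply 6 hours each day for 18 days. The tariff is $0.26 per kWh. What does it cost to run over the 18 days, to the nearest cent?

$9.43

Power = 2.8 A × 120 V = 336 W = 0.336 kW
Runtime = 6 h/day × 18 days = 108 h
Energy = 0.336 kW × 108 h = 36.288 kWh
Cost = 36.288 kWh × $0.26/kWh = $9.43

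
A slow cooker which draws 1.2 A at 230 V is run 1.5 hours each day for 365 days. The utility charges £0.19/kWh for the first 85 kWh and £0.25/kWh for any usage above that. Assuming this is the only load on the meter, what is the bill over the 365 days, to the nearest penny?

£32.68

Power = 1.2 A × 230 V = 276 W = 0.276 kW
Runtime = 1.5 h/day × 365 days = 547.5 h
Energy = 0.276 kW × 547.5 h = 151.11 kWh
Tier 1 (0–85 kWh): 85 × £0.19 = £16.15
Above 85 kWh: 66.11 × £0.25 = £16.5275
Bill = £32.68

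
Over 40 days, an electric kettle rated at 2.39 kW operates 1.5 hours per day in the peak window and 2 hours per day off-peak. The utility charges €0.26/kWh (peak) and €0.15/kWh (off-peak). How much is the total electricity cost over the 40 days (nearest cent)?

€65.96

Peak energy = 2.39 kW × 1.5 h × 40 = 143.4 kWh
Off-peak energy = 2.39 kW × 2 h × 40 = 191.2 kWh
Cost = 143.4 × €0.26 + 191.2 × €0.15 = €37.284 + €28.68 = €65.96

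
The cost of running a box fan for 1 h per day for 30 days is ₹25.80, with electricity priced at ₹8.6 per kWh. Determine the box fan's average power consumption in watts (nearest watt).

Energy = ₹25.80 ÷ ₹8.6/kWh = 3 kWh
Runtime = 1 h/day × 30 days = 30 h
Power = 3 kWh ÷ 30 h = 0.1 kW = 100 W

100 W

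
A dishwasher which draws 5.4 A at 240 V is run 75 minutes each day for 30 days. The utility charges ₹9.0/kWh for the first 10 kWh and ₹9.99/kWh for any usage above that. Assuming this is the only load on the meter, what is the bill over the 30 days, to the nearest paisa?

₹475.61

Power = 5.4 A × 240 V = 1296 W = 1.296 kW
Runtime = 75 min × 30 = 2250 min = 37.5 h
Energy = 1.296 kW × 37.5 h = 48.6 kWh
Tier 1 (0–10 kWh): 10 × ₹9.0 = ₹90
Above 10 kWh: 38.6 × ₹9.99 = ₹385.614
Bill = ₹475.61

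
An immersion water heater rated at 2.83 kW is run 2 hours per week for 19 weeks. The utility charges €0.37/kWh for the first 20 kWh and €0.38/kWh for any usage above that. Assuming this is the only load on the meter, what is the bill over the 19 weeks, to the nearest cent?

€40.67

Runtime = 2 h/week × 19 weeks = 38 h
Energy = 2.83 kW × 38 h = 107.54 kWh
Tier 1 (0–20 kWh): 20 × €0.37 = €7.4
Above 20 kWh: 87.54 × €0.38 = €33.2652
Bill = €40.67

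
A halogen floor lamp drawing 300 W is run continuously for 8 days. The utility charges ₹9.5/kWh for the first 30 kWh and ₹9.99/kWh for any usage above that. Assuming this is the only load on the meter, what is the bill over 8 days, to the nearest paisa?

Runtime = 24 h × 8 = 192 h
Energy = 0.3 kW × 192 h = 57.6 kWh
Tier 1 (0–30 kWh): 30 × ₹9.5 = ₹285
Above 30 kWh: 27.6 × ₹9.99 = ₹275.724
Bill = ₹560.72

₹560.72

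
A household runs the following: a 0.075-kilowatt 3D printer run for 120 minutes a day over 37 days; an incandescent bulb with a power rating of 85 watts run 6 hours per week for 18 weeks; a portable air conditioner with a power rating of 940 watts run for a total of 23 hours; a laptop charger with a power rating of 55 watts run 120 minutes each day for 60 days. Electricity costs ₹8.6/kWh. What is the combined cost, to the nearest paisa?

₹369.37

3D printer: Runtime = 120 min × 37 = 4440 min = 74 h
3D printer: 0.075 kW × 74 h = 5.55 kWh
incandescent bulb: Runtime = 6 h/week × 18 weeks = 108 h
incandescent bulb: 0.085 kW × 108 h = 9.18 kWh
portable air conditioner: 0.94 kW × 23 h = 21.62 kWh
laptop charger: Runtime = 120 min × 60 = 7200 min = 120 h
laptop charger: 0.055 kW × 120 h = 6.6 kWh
Total energy = 42.95 kWh
Cost = 42.95 × ₹8.6 = ₹369.37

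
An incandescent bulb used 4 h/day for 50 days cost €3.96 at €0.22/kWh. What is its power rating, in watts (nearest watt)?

Energy = €3.96 ÷ €0.22/kWh = 18 kWh
Runtime = 4 h/day × 50 days = 200 h
Power = 18 kWh ÷ 200 h = 0.09 kW = 90 W

90 W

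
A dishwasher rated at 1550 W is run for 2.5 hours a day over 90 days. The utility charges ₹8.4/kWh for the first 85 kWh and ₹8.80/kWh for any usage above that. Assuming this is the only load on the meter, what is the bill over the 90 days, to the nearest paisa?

₹3035.00

Runtime = 2.5 h/day × 90 days = 225 h
Energy = 1.55 kW × 225 h = 348.75 kWh
Tier 1 (0–85 kWh): 85 × ₹8.4 = ₹714
Above 85 kWh: 263.75 × ₹8.80 = ₹2321
Bill = ₹3035.00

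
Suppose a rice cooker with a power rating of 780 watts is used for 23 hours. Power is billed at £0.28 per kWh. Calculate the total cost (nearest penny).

£5.02

Energy = 0.78 kW × 23 h = 17.94 kWh
Cost = 17.94 kWh × £0.28/kWh = £5.02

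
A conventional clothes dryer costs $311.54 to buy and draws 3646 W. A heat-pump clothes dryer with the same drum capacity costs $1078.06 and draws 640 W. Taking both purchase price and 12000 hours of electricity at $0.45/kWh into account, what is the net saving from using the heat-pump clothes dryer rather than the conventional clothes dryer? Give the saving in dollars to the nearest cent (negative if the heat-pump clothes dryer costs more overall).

conventional clothes dryer: $311.54 + (3646/1000) kW × 12000 h × $0.45 = $311.54 + $19688.4 = $19999.94
heat-pump clothes dryer: $1078.06 + (640/1000) kW × 12000 h × $0.45 = $1078.06 + $3456 = $4534.06
Saving = $19999.94 − $4534.06 = $15465.88

$15465.88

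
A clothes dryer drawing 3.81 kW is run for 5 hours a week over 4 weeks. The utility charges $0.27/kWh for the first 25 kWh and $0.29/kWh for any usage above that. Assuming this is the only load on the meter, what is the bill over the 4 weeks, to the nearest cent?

Runtime = 5 h/week × 4 weeks = 20 h
Energy = 3.81 kW × 20 h = 76.2 kWh
Tier 1 (0–25 kWh): 25 × $0.27 = $6.75
Above 25 kWh: 51.2 × $0.29 = $14.848
Bill = $21.60

$21.60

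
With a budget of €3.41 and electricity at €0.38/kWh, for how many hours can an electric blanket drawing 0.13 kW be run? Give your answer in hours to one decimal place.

69.0 h

Energy available = €3.41 ÷ €0.38/kWh = 8.9737 kWh
Hours = 8.9737 kWh ÷ 0.13 kW = 69.0 h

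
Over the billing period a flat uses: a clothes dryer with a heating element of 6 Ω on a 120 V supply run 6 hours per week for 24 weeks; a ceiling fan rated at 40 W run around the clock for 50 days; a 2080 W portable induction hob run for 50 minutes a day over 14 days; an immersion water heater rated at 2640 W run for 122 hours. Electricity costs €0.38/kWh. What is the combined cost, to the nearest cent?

€281.18

clothes dryer: Power = V²/R = 120²/6 = 2400 W = 2.4 kW
clothes dryer: Runtime = 6 h/week × 24 weeks = 144 h
clothes dryer: 2.4 kW × 144 h = 345.6 kWh
ceiling fan: Runtime = 24 h × 50 = 1200 h
ceiling fan: 0.04 kW × 1200 h = 48 kWh
portable induction hob: Runtime = 50 min × 14 = 700 min = 11.666666… h
portable induction hob: 2.08 kW × 11.666666… h = 24.266666… kWh
immersion water heater: 2.64 kW × 122 h = 322.08 kWh
Total energy = 739.946666… kWh
Cost = 739.946666… × €0.38 = €281.18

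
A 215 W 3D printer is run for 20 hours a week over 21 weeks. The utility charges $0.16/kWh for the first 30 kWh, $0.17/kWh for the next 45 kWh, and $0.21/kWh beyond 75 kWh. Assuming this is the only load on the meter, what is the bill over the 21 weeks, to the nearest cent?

$15.66

Runtime = 20 h/week × 21 weeks = 420 h
Energy = 0.215 kW × 420 h = 90.3 kWh
Tier 1 (0–30 kWh): 30 × $0.16 = $4.8
Tier 2 (30–75 kWh): 45 × $0.17 = $7.65
Above 75 kWh: 15.3 × $0.21 = $3.213
Bill = $15.66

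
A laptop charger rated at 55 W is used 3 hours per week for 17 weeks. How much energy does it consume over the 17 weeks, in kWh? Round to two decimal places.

2.81 kWh

Runtime = 3 h/week × 17 weeks = 51 h
Energy = 0.055 kW × 51 h = 2.805 kWh ≈ 2.81 kWh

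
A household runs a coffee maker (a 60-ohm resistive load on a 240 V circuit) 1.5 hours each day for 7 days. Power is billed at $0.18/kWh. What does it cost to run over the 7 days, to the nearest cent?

$1.81

Power = V²/R = 240²/60 = 960 W = 0.96 kW
Runtime = 1.5 h/day × 7 days = 10.5 h
Energy = 0.96 kW × 10.5 h = 10.08 kWh
Cost = 10.08 kWh × $0.18/kWh = $1.81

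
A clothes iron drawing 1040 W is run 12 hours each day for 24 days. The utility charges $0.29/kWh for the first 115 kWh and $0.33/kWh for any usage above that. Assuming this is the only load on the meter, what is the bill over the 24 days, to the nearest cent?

$94.24

Runtime = 12 h/day × 24 days = 288 h
Energy = 1.04 kW × 288 h = 299.52 kWh
Tier 1 (0–115 kWh): 115 × $0.29 = $33.35
Above 115 kWh: 184.52 × $0.33 = $60.8916
Bill = $94.24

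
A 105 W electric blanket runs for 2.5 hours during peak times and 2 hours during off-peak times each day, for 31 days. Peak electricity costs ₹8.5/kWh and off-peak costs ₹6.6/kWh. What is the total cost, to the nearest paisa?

₹112.13

Peak energy = 0.105 kW × 2.5 h × 31 = 8.1375 kWh
Off-peak energy = 0.105 kW × 2 h × 31 = 6.51 kWh
Cost = 8.1375 × ₹8.5 + 6.51 × ₹6.6 = ₹69.16875 + ₹42.966 = ₹112.13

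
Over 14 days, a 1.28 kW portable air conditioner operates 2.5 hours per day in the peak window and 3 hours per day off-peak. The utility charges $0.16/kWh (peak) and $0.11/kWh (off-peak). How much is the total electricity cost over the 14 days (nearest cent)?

Peak energy = 1.28 kW × 2.5 h × 14 = 44.8 kWh
Off-peak energy = 1.28 kW × 3 h × 14 = 53.76 kWh
Cost = 44.8 × $0.16 + 53.76 × $0.11 = $7.168 + $5.9136 = $13.08

$13.08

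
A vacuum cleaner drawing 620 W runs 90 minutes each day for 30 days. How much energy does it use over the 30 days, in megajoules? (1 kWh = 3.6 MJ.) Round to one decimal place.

100.4 MJ

Runtime = 90 min × 30 = 2700 min = 45 h
Energy = 0.62 kW × 45 h = 27.9 kWh
= 27.9 × 3.6 MJ = 100.4 MJ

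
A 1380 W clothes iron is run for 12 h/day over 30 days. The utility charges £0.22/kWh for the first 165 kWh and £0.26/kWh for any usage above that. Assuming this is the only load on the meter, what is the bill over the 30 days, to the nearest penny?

£122.57

Runtime = 12 h/day × 30 days = 360 h
Energy = 1.38 kW × 360 h = 496.8 kWh
Tier 1 (0–165 kWh): 165 × £0.22 = £36.3
Above 165 kWh: 331.8 × £0.26 = £86.268
Bill = £122.57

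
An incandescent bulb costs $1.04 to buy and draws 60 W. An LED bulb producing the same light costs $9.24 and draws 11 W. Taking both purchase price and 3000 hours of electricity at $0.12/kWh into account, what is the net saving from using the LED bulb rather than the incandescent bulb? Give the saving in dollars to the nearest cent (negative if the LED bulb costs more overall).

$9.44

incandescent bulb: $1.04 + (60/1000) kW × 3000 h × $0.12 = $1.04 + $21.6 = $22.64
LED bulb: $9.24 + (11/1000) kW × 3000 h × $0.12 = $9.24 + $3.96 = $13.2
Saving = $22.64 − $13.2 = $9.44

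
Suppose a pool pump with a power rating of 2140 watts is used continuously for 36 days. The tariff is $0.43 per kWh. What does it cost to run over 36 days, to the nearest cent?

Runtime = 24 h × 36 = 864 h
Energy = 2.14 kW × 864 h = 1848.96 kWh
Cost = 1848.96 kWh × $0.43/kWh = $795.05

$795.05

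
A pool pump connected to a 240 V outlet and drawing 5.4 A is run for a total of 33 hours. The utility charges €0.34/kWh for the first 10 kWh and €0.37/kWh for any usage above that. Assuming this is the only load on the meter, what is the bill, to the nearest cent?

€15.52

Power = 5.4 A × 240 V = 1296 W = 1.296 kW
Energy = 1.296 kW × 33 h = 42.768 kWh
Tier 1 (0–10 kWh): 10 × €0.34 = €3.4
Above 10 kWh: 32.768 × €0.37 = €12.12416
Bill = €15.52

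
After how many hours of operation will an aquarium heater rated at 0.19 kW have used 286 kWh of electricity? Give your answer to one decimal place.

Hours = 286 kWh ÷ 0.19 kW = 1505.3 h

1505.3 h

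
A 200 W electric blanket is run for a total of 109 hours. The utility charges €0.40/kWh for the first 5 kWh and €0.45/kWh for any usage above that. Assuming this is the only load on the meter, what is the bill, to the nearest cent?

€9.56

Energy = 0.2 kW × 109 h = 21.8 kWh
Tier 1 (0–5 kWh): 5 × €0.40 = €2
Above 5 kWh: 16.8 × €0.45 = €7.56
Bill = €9.56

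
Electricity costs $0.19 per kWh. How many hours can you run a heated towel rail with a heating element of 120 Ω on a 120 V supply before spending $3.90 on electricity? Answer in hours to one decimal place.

171.1 h

Power = V²/R = 120²/120 = 120 W = 0.12 kW
Energy available = $3.90 ÷ $0.19/kWh = 20.5263 kWh
Hours = 20.5263 kWh ÷ 0.12 kW = 171.1 h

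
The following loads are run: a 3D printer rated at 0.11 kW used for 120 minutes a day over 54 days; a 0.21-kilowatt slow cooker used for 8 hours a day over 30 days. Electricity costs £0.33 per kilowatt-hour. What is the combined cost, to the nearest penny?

£20.55

3D printer: Runtime = 120 min × 54 = 6480 min = 108 h
3D printer: 0.11 kW × 108 h = 11.88 kWh
slow cooker: Runtime = 8 h/day × 30 days = 240 h
slow cooker: 0.21 kW × 240 h = 50.4 kWh
Total energy = 62.28 kWh
Cost = 62.28 × £0.33 = £20.55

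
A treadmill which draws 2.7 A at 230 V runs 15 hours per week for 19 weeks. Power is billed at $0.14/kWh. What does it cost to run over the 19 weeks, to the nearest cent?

Power = 2.7 A × 230 V = 621 W = 0.621 kW
Runtime = 15 h/week × 19 weeks = 285 h
Energy = 0.621 kW × 285 h = 176.985 kWh
Cost = 176.985 kWh × $0.14/kWh = $24.78

$24.78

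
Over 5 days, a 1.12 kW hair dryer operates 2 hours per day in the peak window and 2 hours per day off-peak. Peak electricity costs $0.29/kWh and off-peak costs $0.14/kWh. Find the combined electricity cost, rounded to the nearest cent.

$4.82

Peak energy = 1.12 kW × 2 h × 5 = 11.2 kWh
Off-peak energy = 1.12 kW × 2 h × 5 = 11.2 kWh
Cost = 11.2 × $0.29 + 11.2 × $0.14 = $3.248 + $1.568 = $4.82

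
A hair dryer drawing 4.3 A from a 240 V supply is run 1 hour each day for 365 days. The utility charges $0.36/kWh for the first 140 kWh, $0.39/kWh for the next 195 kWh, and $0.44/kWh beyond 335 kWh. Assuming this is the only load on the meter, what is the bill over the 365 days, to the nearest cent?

$144.79

Power = 4.3 A × 240 V = 1032 W = 1.032 kW
Runtime = 1 h/day × 365 days = 365 h
Energy = 1.032 kW × 365 h = 376.68 kWh
Tier 1 (0–140 kWh): 140 × $0.36 = $50.4
Tier 2 (140–335 kWh): 195 × $0.39 = $76.05
Above 335 kWh: 41.68 × $0.44 = $18.3392
Bill = $144.79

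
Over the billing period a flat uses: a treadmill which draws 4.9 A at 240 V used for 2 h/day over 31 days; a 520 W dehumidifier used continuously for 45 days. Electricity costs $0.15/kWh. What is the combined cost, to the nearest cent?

$95.18

treadmill: Power = 4.9 A × 240 V = 1176 W = 1.176 kW
treadmill: Runtime = 2 h/day × 31 days = 62 h
treadmill: 1.176 kW × 62 h = 72.912 kWh
dehumidifier: Runtime = 24 h × 45 = 1080 h
dehumidifier: 0.52 kW × 1080 h = 561.6 kWh
Total energy = 634.512 kWh
Cost = 634.512 × $0.15 = $95.18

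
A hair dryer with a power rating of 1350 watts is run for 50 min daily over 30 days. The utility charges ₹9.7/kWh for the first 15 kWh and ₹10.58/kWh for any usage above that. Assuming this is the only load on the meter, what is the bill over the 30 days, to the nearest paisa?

Runtime = 50 min × 30 = 1500 min = 25 h
Energy = 1.35 kW × 25 h = 33.75 kWh
Tier 1 (0–15 kWh): 15 × ₹9.7 = ₹145.5
Above 15 kWh: 18.75 × ₹10.58 = ₹198.375
Bill = ₹343.88

₹343.88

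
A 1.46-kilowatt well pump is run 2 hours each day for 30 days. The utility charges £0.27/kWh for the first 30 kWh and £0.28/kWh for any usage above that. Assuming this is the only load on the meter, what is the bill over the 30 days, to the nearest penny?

Runtime = 2 h/day × 30 days = 60 h
Energy = 1.46 kW × 60 h = 87.6 kWh
Tier 1 (0–30 kWh): 30 × £0.27 = £8.1
Above 30 kWh: 57.6 × £0.28 = £16.128
Bill = £24.23

£24.23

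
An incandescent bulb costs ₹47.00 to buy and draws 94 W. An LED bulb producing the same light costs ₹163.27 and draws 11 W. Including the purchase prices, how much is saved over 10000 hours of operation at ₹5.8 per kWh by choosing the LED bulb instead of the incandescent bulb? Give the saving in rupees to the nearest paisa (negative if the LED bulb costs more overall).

₹4697.73

incandescent bulb: ₹47.00 + (94/1000) kW × 10000 h × ₹5.8 = ₹47.00 + ₹5452 = ₹5499
LED bulb: ₹163.27 + (11/1000) kW × 10000 h × ₹5.8 = ₹163.27 + ₹638 = ₹801.27
Saving = ₹5499 − ₹801.27 = ₹4697.73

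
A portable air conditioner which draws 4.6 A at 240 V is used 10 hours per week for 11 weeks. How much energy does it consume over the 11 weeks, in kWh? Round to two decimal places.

Power = 4.6 A × 240 V = 1104 W = 1.104 kW
Runtime = 10 h/week × 11 weeks = 110 h
Energy = 1.104 kW × 110 h = 121.44 kWh

121.44 kWh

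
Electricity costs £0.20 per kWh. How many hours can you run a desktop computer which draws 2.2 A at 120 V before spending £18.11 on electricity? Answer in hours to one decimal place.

Power = 2.2 A × 120 V = 264 W = 0.264 kW
Energy available = £18.11 ÷ £0.20/kWh = 90.55 kWh
Hours = 90.55 kWh ÷ 0.264 kW = 343.0 h

343.0 h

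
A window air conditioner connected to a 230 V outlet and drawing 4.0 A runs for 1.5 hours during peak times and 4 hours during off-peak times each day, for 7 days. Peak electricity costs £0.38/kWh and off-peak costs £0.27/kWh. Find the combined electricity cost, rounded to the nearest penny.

£10.63

Power = 4.0 A × 230 V = 920 W = 0.92 kW
Peak energy = 0.92 kW × 1.5 h × 7 = 9.66 kWh
Off-peak energy = 0.92 kW × 4 h × 7 = 25.76 kWh
Cost = 9.66 × £0.38 + 25.76 × £0.27 = £3.6708 + £6.9552 = £10.63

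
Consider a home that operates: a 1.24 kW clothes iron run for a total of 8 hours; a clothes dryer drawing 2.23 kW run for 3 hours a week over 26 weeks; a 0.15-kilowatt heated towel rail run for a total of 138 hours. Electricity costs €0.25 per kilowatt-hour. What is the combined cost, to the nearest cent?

clothes iron: 1.24 kW × 8 h = 9.92 kWh
clothes dryer: Runtime = 3 h/week × 26 weeks = 78 h
clothes dryer: 2.23 kW × 78 h = 173.94 kWh
heated towel rail: 0.15 kW × 138 h = 20.7 kWh
Total energy = 204.56 kWh
Cost = 204.56 × €0.25 = €51.14

€51.14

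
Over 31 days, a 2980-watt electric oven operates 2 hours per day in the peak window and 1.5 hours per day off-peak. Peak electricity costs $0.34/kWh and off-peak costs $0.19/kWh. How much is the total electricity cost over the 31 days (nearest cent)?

Peak energy = 2.98 kW × 2 h × 31 = 184.76 kWh
Off-peak energy = 2.98 kW × 1.5 h × 31 = 138.57 kWh
Cost = 184.76 × $0.34 + 138.57 × $0.19 = $62.8184 + $26.3283 = $89.15

$89.15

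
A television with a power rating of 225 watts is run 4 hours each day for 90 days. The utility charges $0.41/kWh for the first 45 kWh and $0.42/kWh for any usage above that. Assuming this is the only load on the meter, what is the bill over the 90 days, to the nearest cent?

$33.57

Runtime = 4 h/day × 90 days = 360 h
Energy = 0.225 kW × 360 h = 81 kWh
Tier 1 (0–45 kWh): 45 × $0.41 = $18.45
Above 45 kWh: 36 × $0.42 = $15.12
Bill = $33.57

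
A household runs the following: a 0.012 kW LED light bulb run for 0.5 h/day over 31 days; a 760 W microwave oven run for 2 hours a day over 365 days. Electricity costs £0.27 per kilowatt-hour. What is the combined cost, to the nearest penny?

£149.85

LED light bulb: Runtime = 0.5 h/day × 31 days = 15.5 h
LED light bulb: 0.012 kW × 15.5 h = 0.186 kWh
microwave oven: Runtime = 2 h/day × 365 days = 730 h
microwave oven: 0.76 kW × 730 h = 554.8 kWh
Total energy = 554.986 kWh
Cost = 554.986 × £0.27 = £149.85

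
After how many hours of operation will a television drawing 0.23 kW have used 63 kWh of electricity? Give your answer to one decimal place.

273.9 h

Hours = 63 kWh ÷ 0.23 kW = 273.9 h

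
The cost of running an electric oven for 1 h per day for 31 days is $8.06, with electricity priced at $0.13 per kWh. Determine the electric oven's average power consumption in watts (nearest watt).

Energy = $8.06 ÷ $0.13/kWh = 62 kWh
Runtime = 1 h/day × 31 days = 31 h
Power = 62 kWh ÷ 31 h = 2 kW = 2000 W

2000 W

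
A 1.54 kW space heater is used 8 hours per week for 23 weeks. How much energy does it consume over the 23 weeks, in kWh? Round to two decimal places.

283.36 kWh

Runtime = 8 h/week × 23 weeks = 184 h
Energy = 1.54 kW × 184 h = 283.36 kWh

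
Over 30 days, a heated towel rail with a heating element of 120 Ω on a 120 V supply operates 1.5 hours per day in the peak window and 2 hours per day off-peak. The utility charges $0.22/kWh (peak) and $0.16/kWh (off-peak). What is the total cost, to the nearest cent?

$2.34

Power = V²/R = 120²/120 = 120 W = 0.12 kW
Peak energy = 0.12 kW × 1.5 h × 30 = 5.4 kWh
Off-peak energy = 0.12 kW × 2 h × 30 = 7.2 kWh
Cost = 5.4 × $0.22 + 7.2 × $0.16 = $1.188 + $1.152 = $2.34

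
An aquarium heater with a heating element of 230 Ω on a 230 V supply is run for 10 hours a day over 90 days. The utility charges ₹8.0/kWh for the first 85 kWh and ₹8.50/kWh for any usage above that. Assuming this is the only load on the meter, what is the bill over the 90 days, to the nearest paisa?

₹1717.00

Power = V²/R = 230²/230 = 230 W = 0.23 kW
Runtime = 10 h/day × 90 days = 900 h
Energy = 0.23 kW × 900 h = 207 kWh
Tier 1 (0–85 kWh): 85 × ₹8.0 = ₹680
Above 85 kWh: 122 × ₹8.50 = ₹1037
Bill = ₹1717.00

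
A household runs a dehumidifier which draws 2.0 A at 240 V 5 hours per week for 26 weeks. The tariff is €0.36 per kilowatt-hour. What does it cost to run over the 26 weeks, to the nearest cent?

€22.46

Power = 2.0 A × 240 V = 480 W = 0.48 kW
Runtime = 5 h/week × 26 weeks = 130 h
Energy = 0.48 kW × 130 h = 62.4 kWh
Cost = 62.4 kWh × €0.36/kWh = €22.46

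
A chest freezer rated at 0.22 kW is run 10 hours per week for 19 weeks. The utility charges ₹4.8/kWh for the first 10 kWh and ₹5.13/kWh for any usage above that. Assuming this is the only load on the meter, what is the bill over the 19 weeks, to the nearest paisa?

₹211.13

Runtime = 10 h/week × 19 weeks = 190 h
Energy = 0.22 kW × 190 h = 41.8 kWh
Tier 1 (0–10 kWh): 10 × ₹4.8 = ₹48
Above 10 kWh: 31.8 × ₹5.13 = ₹163.134
Bill = ₹211.13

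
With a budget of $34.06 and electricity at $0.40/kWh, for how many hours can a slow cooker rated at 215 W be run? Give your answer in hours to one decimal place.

396.0 h

Energy available = $34.06 ÷ $0.40/kWh = 85.15 kWh
Hours = 85.15 kWh ÷ 0.215 kW = 396.0 h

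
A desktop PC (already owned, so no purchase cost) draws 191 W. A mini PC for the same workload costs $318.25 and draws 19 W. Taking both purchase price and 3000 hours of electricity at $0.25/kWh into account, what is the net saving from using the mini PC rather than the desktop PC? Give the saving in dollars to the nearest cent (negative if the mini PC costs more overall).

desktop PC: $0.00 + (191/1000) kW × 3000 h × $0.25 = $0.00 + $143.25 = $143.25
mini PC: $318.25 + (19/1000) kW × 3000 h × $0.25 = $318.25 + $14.25 = $332.5
Saving = $143.25 − $332.5 = −$189.25

-$189.25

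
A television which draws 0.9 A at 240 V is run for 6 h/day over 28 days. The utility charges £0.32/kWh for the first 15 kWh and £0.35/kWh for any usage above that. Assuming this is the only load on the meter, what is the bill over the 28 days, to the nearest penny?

£12.25

Power = 0.9 A × 240 V = 216 W = 0.216 kW
Runtime = 6 h/day × 28 days = 168 h
Energy = 0.216 kW × 168 h = 36.288 kWh
Tier 1 (0–15 kWh): 15 × £0.32 = £4.8
Above 15 kWh: 21.288 × £0.35 = £7.4508
Bill = £12.25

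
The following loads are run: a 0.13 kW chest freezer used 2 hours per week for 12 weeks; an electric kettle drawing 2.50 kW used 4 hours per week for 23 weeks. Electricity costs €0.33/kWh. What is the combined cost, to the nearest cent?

chest freezer: Runtime = 2 h/week × 12 weeks = 24 h
chest freezer: 0.13 kW × 24 h = 3.12 kWh
electric kettle: Runtime = 4 h/week × 23 weeks = 92 h
electric kettle: 2.5 kW × 92 h = 230 kWh
Total energy = 233.12 kWh
Cost = 233.12 × €0.33 = €76.93

€76.93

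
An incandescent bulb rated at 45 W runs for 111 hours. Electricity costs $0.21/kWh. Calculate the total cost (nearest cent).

$1.05

Energy = 0.045 kW × 111 h = 4.995 kWh
Cost = 4.995 kWh × $0.21/kWh = $1.05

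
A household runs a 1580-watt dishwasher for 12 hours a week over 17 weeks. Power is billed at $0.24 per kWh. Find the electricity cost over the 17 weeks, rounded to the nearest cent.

Runtime = 12 h/week × 17 weeks = 204 h
Energy = 1.58 kW × 204 h = 322.32 kWh
Cost = 322.32 kWh × $0.24/kWh = $77.36

$77.36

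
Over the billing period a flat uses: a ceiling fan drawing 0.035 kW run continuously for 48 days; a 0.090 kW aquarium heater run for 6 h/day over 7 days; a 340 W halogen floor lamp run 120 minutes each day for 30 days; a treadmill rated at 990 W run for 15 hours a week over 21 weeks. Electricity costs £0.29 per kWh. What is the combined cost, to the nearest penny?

ceiling fan: Runtime = 24 h × 48 = 1152 h
ceiling fan: 0.035 kW × 1152 h = 40.32 kWh
aquarium heater: Runtime = 6 h/day × 7 days = 42 h
aquarium heater: 0.09 kW × 42 h = 3.78 kWh
halogen floor lamp: Runtime = 120 min × 30 = 3600 min = 60 h
halogen floor lamp: 0.34 kW × 60 h = 20.4 kWh
treadmill: Runtime = 15 h/week × 21 weeks = 315 h
treadmill: 0.99 kW × 315 h = 311.85 kWh
Total energy = 376.35 kWh
Cost = 376.35 × £0.29 = £109.14

£109.14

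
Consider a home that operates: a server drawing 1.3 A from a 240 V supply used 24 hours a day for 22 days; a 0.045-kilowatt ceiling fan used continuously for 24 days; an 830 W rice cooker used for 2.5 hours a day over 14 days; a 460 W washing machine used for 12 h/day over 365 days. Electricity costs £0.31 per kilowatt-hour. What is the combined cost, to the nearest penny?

£692.70

server: Power = 1.3 A × 240 V = 312 W = 0.312 kW
server: Runtime = 24 h × 22 = 528 h
server: 0.312 kW × 528 h = 164.736 kWh
ceiling fan: Runtime = 24 h × 24 = 576 h
ceiling fan: 0.045 kW × 576 h = 25.92 kWh
rice cooker: Runtime = 2.5 h/day × 14 days = 35 h
rice cooker: 0.83 kW × 35 h = 29.05 kWh
washing machine: Runtime = 12 h/day × 365 days = 4380 h
washing machine: 0.46 kW × 4380 h = 2014.8 kWh
Total energy = 2234.506 kWh
Cost = 2234.506 × £0.31 = £692.70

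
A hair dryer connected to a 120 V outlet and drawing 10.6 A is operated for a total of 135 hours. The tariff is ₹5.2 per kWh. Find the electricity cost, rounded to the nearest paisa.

Power = 10.6 A × 120 V = 1272 W = 1.272 kW
Energy = 1.272 kW × 135 h = 171.72 kWh
Cost = 171.72 kWh × ₹5.2/kWh = ₹892.94

₹892.94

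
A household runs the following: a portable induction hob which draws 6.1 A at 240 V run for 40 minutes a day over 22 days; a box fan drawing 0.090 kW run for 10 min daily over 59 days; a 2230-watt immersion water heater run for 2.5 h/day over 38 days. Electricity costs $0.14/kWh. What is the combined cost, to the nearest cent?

portable induction hob: Power = 6.1 A × 240 V = 1464 W = 1.464 kW
portable induction hob: Runtime = 40 min × 22 = 880 min = 14.666666… h
portable induction hob: 1.464 kW × 14.666666… h = 21.472 kWh
box fan: Runtime = 10 min × 59 = 590 min = 9.833333… h
box fan: 0.09 kW × 9.833333… h = 0.885 kWh
immersion water heater: Runtime = 2.5 h/day × 38 days = 95 h
immersion water heater: 2.23 kW × 95 h = 211.85 kWh
Total energy = 234.207 kWh
Cost = 234.207 × $0.14 = $32.79

$32.79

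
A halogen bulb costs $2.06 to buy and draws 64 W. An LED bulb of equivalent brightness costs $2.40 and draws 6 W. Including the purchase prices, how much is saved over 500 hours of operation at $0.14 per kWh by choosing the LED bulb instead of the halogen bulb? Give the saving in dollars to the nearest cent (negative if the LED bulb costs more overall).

$3.72

halogen bulb: $2.06 + (64/1000) kW × 500 h × $0.14 = $2.06 + $4.48 = $6.54
LED bulb: $2.40 + (6/1000) kW × 500 h × $0.14 = $2.40 + $0.42 = $2.82
Saving = $6.54 − $2.82 = $3.72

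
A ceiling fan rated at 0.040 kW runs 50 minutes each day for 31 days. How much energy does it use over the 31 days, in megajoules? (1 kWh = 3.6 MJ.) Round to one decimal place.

Runtime = 50 min × 31 = 1550 min = 25.833333… h
Energy = 0.04 kW × 25.833333… h = 1.033333… kWh
= 1.033333… × 3.6 MJ = 3.7 MJ

3.7 MJ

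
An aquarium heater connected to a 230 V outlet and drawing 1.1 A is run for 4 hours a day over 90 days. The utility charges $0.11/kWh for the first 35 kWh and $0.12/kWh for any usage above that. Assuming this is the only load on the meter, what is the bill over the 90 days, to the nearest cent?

Power = 1.1 A × 230 V = 253 W = 0.253 kW
Runtime = 4 h/day × 90 days = 360 h
Energy = 0.253 kW × 360 h = 91.08 kWh
Tier 1 (0–35 kWh): 35 × $0.11 = $3.85
Above 35 kWh: 56.08 × $0.12 = $6.7296
Bill = $10.58

$10.58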